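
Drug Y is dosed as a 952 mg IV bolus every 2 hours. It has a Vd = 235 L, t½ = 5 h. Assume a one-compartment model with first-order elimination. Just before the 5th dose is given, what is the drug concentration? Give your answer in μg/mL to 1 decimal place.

8.5 μg/mL

f = (1/2)^(τ/t½) = (1/2)^(2/5) ≈ 0.7579.
C₀ = D/Vd = 952/235 ≈ 4.051 μg/mL.
Before the 5th dose, 4 doses have been given. Superposition: Cmin = C₀·(f + f² + … + f^4).
≈ 4.051 × (0.7579 + 0.5744 + 0.4353 + 0.3299) ≈ 4.051 × 2.0975 ≈ 8.497 μg/mL.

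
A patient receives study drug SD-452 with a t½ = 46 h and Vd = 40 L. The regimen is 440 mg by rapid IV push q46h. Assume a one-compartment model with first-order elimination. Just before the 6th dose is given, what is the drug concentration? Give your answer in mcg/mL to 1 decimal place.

10.7 mcg/mL

f = (1/2)^(τ/t½) = (1/2)^(46/46) ≈ 0.5000.
C₀ = D/Vd = 440/40 ≈ 11.000 mcg/mL.
Before the 6th dose, 5 doses have been given. Superposition: Cmin = C₀·(f + f² + … + f^5).
≈ 11.000 × (0.5000 + 0.2500 + 0.1250 + 0.0625 + 0.0313) ≈ 11.000 × 0.9688 ≈ 10.657 mcg/mL.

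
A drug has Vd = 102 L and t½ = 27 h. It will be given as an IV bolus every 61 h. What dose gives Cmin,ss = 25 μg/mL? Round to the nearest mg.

9658 mg

τ/t½ = 61/27 ≈ 2.2593, so f = (1/2)^(61/27) ≈ 0.208879.
Cmin,ss = (D/Vd)·f/(1−f), so D = Cmin,ss·Vd·(1−f)/f.
D = 25 × 102 × (1−f)/f ≈ 25 × 102 × 3.78746 ≈ 9658.02 mg.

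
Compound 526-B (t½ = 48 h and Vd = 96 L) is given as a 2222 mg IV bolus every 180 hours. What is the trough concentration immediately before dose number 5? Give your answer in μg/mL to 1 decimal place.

1.9 μg/mL

f = (1/2)^(τ/t½) = (1/2)^(180/48) ≈ 0.0743.
C₀ = D/Vd = 2222/96 ≈ 23.146 μg/mL.
Before the 5th dose, 4 doses have been given. Superposition: Cmin = C₀·(f + f² + … + f^4).
≈ 23.146 × (0.0743 + 0.0055 + 0.0004 + 0.0000) ≈ 23.146 × 0.0802 ≈ 1.856 μg/mL.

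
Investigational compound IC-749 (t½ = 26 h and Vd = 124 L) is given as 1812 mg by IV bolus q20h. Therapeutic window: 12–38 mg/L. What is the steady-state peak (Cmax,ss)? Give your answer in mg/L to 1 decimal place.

k = ln2/t½ = ln2/26 ≈ 0.026660 h⁻¹; fraction remaining f = e^(−kτ) = e^(−0.026660×20) ≈ 0.5867.
At steady state, accumulation factor R = 1/(1 − e^(−kτ)) ≈ 2.4195.
Single-dose peak C₀ = D/Vd = 1812/124 ≈ 14.613 mg/L.
Steady-state peak Cmax,ss = C₀·R ≈ 14.613 × 2.4195 ≈ 35.356 mg/L.
Peak 35.4 mg/L vs MTC 38 mg/L: below toxic threshold.

35.4 mg/L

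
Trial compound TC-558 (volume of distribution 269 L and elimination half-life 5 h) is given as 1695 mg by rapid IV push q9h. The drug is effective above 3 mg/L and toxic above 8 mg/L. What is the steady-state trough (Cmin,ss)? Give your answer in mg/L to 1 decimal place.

τ/t½ = 9/5 ≈ 1.8, so fraction remaining f = (1/2)^(9/5) ≈ 0.2872.
At steady state, accumulation factor R = 1/(1 − e^(−kτ)) ≈ 1.4029.
Single-dose peak C₀ = D/Vd = 1695/269 ≈ 6.301 mg/L.
Cmax,ss = C₀/(1 − f) ≈ 6.301/0.7128 ≈ 8.840 mg/L.
One interval later, Cmin,ss = Cmax,ss·e^(−kτ) ≈ 8.840 × 0.2872 ≈ 2.539 mg/L.
Trough 2.5 mg/L vs MEC 3 mg/L: subtherapeutic.

2.5 mg/L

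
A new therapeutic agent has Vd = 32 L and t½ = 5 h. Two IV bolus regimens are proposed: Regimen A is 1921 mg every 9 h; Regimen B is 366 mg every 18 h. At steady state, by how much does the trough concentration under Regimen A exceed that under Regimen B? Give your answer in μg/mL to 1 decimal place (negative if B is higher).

Regimen A: f = (1/2)^(9/5) ≈ 0.2872; Cmin,ss = (1921/32)·f/(1−f) ≈ 24.188 μg/mL.
Regimen B: f = (1/2)^(18/5) ≈ 0.0825; Cmin,ss = (366/32)·f/(1−f) ≈ 1.028 μg/mL.
Difference ≈ 24.188 − 1.028 ≈ 23.160 μg/mL.

23.2 μg/mL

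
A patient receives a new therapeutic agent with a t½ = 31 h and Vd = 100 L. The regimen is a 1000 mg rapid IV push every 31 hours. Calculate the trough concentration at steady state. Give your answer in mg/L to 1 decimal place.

10.0 mg/L

τ = 31 h = 1 half-life, so f = (1/2)^1 = 0.5.
Accumulation ratio R = 1/(1 − f) = 1/0.5 = 2/1.
Single-dose peak C₀ = D/Vd = 1000/100 = 10 mg/L.
Steady-state peak Cmax,ss = C₀·R = 10 × 2/1 ≈ 20.000 mg/L.
Steady-state trough Cmin,ss = Cmax,ss·f ≈ 20.000 × 0.5 ≈ 10.000 mg/L.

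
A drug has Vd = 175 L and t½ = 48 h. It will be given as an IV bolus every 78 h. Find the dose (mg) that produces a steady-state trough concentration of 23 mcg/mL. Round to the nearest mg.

8390 mg

τ/t½ = 78/48 ≈ 1.625, so f = (1/2)^(78/48) ≈ 0.324210.
Cmin,ss = (D/Vd)·f/(1−f), so D = Cmin,ss·Vd·(1−f)/f.
D = 23 × 175 × (1−f)/f ≈ 23 × 175 × 2.08442 ≈ 8389.79 mg.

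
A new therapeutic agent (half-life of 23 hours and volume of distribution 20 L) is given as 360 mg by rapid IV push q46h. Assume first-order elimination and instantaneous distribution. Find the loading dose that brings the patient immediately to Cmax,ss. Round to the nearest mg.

f = (1/2)^(46/23) ≈ 0.250000; accumulation ratio R = 1/(1−f) ≈ 1.33333.
Loading dose to hit Cmax,ss on first dose: D_load = D_maint·R ≈ 360 × 1.33333 ≈ 480.00 mg.

480 mg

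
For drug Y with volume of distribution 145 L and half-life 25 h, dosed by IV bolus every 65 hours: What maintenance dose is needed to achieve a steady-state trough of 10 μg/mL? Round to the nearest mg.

7341 mg

τ/t½ = 65/25 ≈ 2.6, so f = (1/2)^(65/25) ≈ 0.164938.
Cmin,ss = (D/Vd)·f/(1−f), so D = Cmin,ss·Vd·(1−f)/f.
D = 10 × 145 × (1−f)/f ≈ 10 × 145 × 5.06288 ≈ 7341.18 mg.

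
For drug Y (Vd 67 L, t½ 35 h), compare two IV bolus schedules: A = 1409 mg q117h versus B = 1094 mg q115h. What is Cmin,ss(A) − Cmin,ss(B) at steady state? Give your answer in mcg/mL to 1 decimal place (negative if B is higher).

Regimen A: f = (1/2)^(117/35) ≈ 0.0986; Cmin,ss = (1409/67)·f/(1−f) ≈ 2.300 mcg/mL.
Regimen B: f = (1/2)^(115/35) ≈ 0.1025; Cmin,ss = (1094/67)·f/(1−f) ≈ 1.865 mcg/mL.
Difference ≈ 2.300 − 1.865 ≈ 0.435 mcg/mL.

0.4 mcg/mL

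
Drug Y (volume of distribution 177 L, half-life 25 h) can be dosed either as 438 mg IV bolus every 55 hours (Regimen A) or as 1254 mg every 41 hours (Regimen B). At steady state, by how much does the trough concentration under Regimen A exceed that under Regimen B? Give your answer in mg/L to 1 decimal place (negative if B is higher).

-2.7 mg/L

Regimen A: f = (1/2)^(55/25) ≈ 0.2176; Cmin,ss = (438/177)·f/(1−f) ≈ 0.688 mg/L.
Regimen B: f = (1/2)^(41/25) ≈ 0.3209; Cmin,ss = (1254/177)·f/(1−f) ≈ 3.348 mg/L.
Difference ≈ 0.688 − 3.348 ≈ -2.660 mg/L.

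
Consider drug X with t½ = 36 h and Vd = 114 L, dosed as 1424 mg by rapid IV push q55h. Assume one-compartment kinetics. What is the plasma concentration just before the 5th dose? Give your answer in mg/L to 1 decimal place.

6.5 mg/L

f = (1/2)^(τ/t½) = (1/2)^(55/36) ≈ 0.3468.
C₀ = D/Vd = 1424/114 ≈ 12.491 mg/L.
Before the 5th dose, 4 doses have been given. Superposition: Cmin = C₀·(f + f² + … + f^4).
≈ 12.491 × (0.3468 + 0.1203 + 0.0417 + 0.0145) ≈ 12.491 × 0.5233 ≈ 6.537 mg/L.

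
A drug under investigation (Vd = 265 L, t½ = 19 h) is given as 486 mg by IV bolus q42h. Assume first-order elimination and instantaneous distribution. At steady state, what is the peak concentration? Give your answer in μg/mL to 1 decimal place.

2.3 μg/mL

τ/t½ = 42/19 ≈ 2.2105, so fraction remaining f = (1/2)^(42/19) ≈ 0.2161.
At steady state, accumulation factor R = 1/(1 − e^(−kτ)) ≈ 1.2757.
Each bolus raises the concentration by D/Vd = 486/265 ≈ 1.834 μg/mL.
Cmax,ss = C₀/(1 − f) ≈ 1.834/0.7839 ≈ 2.340 μg/mL.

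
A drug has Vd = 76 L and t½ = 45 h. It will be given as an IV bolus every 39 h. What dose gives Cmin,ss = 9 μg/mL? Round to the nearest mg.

563 mg

τ/t½ = 39/45 ≈ 0.86667, so f = (1/2)^(39/45) ≈ 0.548412.
Cmin,ss = (D/Vd)·f/(1−f), so D = Cmin,ss·Vd·(1−f)/f.
D = 9 × 76 × (1−f)/f ≈ 9 × 76 × 0.82345 ≈ 563.24 mg.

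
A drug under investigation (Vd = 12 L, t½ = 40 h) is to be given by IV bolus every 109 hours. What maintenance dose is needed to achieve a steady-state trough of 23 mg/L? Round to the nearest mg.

τ/t½ = 109/40 ≈ 2.725, so f = (1/2)^(109/40) ≈ 0.151249.
Cmin,ss = (D/Vd)·f/(1−f), so D = Cmin,ss·Vd·(1−f)/f.
D = 23 × 12 × (1−f)/f ≈ 23 × 12 × 5.61161 ≈ 1548.80 mg.

1549 mg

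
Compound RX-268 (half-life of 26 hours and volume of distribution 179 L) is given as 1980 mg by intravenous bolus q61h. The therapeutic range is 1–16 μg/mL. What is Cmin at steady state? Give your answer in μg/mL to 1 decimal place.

2.7 μg/mL

k = ln2/t½ = ln2/26 ≈ 0.026660 h⁻¹; fraction remaining f = e^(−kτ) = e^(−0.026660×61) ≈ 0.1967.
Accumulation ratio R = 1/(1 − f) ≈ 1/0.8033 ≈ 1.2449.
Single-dose peak C₀ = D/Vd = 1980/179 ≈ 11.061 μg/mL.
Cmax,ss = C₀/(1 − f) ≈ 11.061/0.8033 ≈ 13.769 μg/mL.
Steady-state trough Cmin,ss = Cmax,ss·f ≈ 13.769 × 0.1967 ≈ 2.708 μg/mL.
Trough 2.7 μg/mL vs MEC 1 μg/mL: adequate.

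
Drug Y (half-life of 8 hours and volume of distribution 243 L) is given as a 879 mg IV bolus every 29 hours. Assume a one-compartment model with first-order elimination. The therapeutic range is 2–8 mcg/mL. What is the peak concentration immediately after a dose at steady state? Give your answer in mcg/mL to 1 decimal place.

k = ln2/t½ = ln2/8 ≈ 0.086643 h⁻¹; fraction remaining f = e^(−kτ) = e^(−0.086643×29) ≈ 0.0811.
Accumulation ratio R = 1/(1 − f) ≈ 1/0.9189 ≈ 1.0883.
Each bolus raises the concentration by D/Vd = 879/243 ≈ 3.617 mcg/mL.
Steady-state peak Cmax,ss = C₀·R ≈ 3.617 × 1.0883 ≈ 3.936 mcg/mL.
Peak 3.9 mcg/mL vs MTC 8 mcg/mL: below toxic threshold.

3.9 mcg/mL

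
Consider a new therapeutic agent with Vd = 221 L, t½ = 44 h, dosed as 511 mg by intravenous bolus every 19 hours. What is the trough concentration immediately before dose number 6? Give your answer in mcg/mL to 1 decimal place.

5.1 mcg/mL

f = (1/2)^(τ/t½) = (1/2)^(19/44) ≈ 0.7413.
C₀ = D/Vd = 511/221 ≈ 2.312 mcg/mL.
Before the 6th dose, 5 doses have been given. Superposition: Cmin = C₀·(f + f² + … + f^5).
≈ 2.312 × (0.7413 + 0.5495 + 0.4074 + 0.3020 + 0.2239) ≈ 2.312 × 2.2241 ≈ 5.142 mcg/mL.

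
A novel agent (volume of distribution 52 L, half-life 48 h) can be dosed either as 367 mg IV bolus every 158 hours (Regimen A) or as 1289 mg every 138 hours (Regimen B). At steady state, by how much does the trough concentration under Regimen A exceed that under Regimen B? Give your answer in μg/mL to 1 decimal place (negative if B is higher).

-3.1 μg/mL

Regimen A: f = (1/2)^(158/48) ≈ 0.1021; Cmin,ss = (367/52)·f/(1−f) ≈ 0.803 μg/mL.
Regimen B: f = (1/2)^(138/48) ≈ 0.1363; Cmin,ss = (1289/52)·f/(1−f) ≈ 3.912 μg/mL.
Difference ≈ 0.803 − 3.912 ≈ -3.109 μg/mL.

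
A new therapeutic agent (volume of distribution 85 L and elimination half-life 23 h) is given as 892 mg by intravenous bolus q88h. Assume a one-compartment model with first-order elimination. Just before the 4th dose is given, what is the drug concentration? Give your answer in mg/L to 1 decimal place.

0.8 mg/L

f = (1/2)^(τ/t½) = (1/2)^(88/23) ≈ 0.0705.
C₀ = D/Vd = 892/85 ≈ 10.494 mg/L.
Before the 4th dose, 3 doses have been given. Superposition: Cmin = C₀·(f + f² + … + f^3).
≈ 10.494 × (0.0705 + 0.0050 + 0.0004) ≈ 10.494 × 0.0759 ≈ 0.796 mg/L.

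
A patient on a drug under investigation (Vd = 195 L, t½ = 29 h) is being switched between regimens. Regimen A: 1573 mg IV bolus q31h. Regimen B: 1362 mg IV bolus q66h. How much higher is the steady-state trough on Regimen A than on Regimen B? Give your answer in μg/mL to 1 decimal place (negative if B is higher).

5.5 μg/mL

Regimen A: f = (1/2)^(31/29) ≈ 0.4767; Cmin,ss = (1573/195)·f/(1−f) ≈ 7.348 μg/mL.
Regimen B: f = (1/2)^(66/29) ≈ 0.2065; Cmin,ss = (1362/195)·f/(1−f) ≈ 1.818 μg/mL.
Difference ≈ 7.348 − 1.818 ≈ 5.530 μg/mL.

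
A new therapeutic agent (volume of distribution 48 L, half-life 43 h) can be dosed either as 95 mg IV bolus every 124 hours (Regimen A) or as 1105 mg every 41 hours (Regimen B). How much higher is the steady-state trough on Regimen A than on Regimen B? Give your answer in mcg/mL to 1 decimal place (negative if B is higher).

-24.3 mcg/mL

Regimen A: f = (1/2)^(124/43) ≈ 0.1355; Cmin,ss = (95/48)·f/(1−f) ≈ 0.310 mcg/mL.
Regimen B: f = (1/2)^(41/43) ≈ 0.5164; Cmin,ss = (1105/48)·f/(1−f) ≈ 24.582 mcg/mL.
Difference ≈ 0.310 − 24.582 ≈ -24.272 mcg/mL.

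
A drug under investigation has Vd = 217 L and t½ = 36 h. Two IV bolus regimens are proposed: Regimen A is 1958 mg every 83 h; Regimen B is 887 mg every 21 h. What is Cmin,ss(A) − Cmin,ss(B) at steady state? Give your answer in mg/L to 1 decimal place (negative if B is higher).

-5.9 mg/L

Regimen A: f = (1/2)^(83/36) ≈ 0.2023; Cmin,ss = (1958/217)·f/(1−f) ≈ 2.288 mg/L.
Regimen B: f = (1/2)^(21/36) ≈ 0.6674; Cmin,ss = (887/217)·f/(1−f) ≈ 8.202 mg/L.
Difference ≈ 2.288 − 8.202 ≈ -5.914 mg/L.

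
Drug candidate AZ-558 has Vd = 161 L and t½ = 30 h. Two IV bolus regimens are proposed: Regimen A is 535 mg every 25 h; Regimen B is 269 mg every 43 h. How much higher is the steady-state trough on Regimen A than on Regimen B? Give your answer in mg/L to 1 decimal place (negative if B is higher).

3.3 mg/L

Regimen A: f = (1/2)^(25/30) ≈ 0.5612; Cmin,ss = (535/161)·f/(1−f) ≈ 4.250 mg/L.
Regimen B: f = (1/2)^(43/30) ≈ 0.3703; Cmin,ss = (269/161)·f/(1−f) ≈ 0.983 mg/L.
Difference ≈ 4.250 − 0.983 ≈ 3.267 mg/L.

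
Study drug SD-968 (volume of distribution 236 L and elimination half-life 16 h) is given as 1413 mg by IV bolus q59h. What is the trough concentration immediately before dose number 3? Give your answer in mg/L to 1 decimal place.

f = (1/2)^(τ/t½) = (1/2)^(59/16) ≈ 0.0776.
C₀ = D/Vd = 1413/236 ≈ 5.987 mg/L.
Before the 3rd dose, 2 doses have been given. Superposition: Cmin = C₀·(f + f²).
≈ 5.987 × (0.0776 + 0.0060) ≈ 5.987 × 0.0836 ≈ 0.501 mg/L.

0.5 mg/L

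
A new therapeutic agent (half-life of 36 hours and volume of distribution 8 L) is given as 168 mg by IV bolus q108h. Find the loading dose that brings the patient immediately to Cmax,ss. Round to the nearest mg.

192 mg

f = (1/2)^(108/36) ≈ 0.125000; accumulation ratio R = 1/(1−f) ≈ 1.14286.
Loading dose to hit Cmax,ss on first dose: D_load = D_maint·R ≈ 168 × 1.14286 ≈ 192.00 mg.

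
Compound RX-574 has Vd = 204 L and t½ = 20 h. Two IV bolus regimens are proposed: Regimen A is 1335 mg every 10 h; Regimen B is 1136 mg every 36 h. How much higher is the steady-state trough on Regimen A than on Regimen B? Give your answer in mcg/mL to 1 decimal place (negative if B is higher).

13.6 mcg/mL

Regimen A: f = (1/2)^(10/20) ≈ 0.7071; Cmin,ss = (1335/204)·f/(1−f) ≈ 15.798 mcg/mL.
Regimen B: f = (1/2)^(36/20) ≈ 0.2872; Cmin,ss = (1136/204)·f/(1−f) ≈ 2.244 mcg/mL.
Difference ≈ 15.798 − 2.244 ≈ 13.554 mcg/mL.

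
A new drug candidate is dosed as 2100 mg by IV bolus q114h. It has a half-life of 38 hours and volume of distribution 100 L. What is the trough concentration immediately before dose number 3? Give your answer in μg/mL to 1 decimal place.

f = (1/2)^(τ/t½) = (1/2)^(114/38) ≈ 0.1250.
C₀ = D/Vd = 2100/100 ≈ 21.000 μg/mL.
Before the 3rd dose, 2 doses have been given. Superposition: Cmin = C₀·(f + f²).
≈ 21.000 × (0.1250 + 0.0156) ≈ 21.000 × 0.1406 ≈ 2.953 μg/mL.

3.0 μg/mL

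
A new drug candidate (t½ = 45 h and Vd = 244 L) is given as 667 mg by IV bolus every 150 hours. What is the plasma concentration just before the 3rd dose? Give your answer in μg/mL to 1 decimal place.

f = (1/2)^(τ/t½) = (1/2)^(150/45) ≈ 0.0992.
C₀ = D/Vd = 667/244 ≈ 2.734 μg/mL.
Before the 3rd dose, 2 doses have been given. Superposition: Cmin = C₀·(f + f²).
≈ 2.734 × (0.0992 + 0.0098) ≈ 2.734 × 0.1090 ≈ 0.298 μg/mL.

0.3 μg/mL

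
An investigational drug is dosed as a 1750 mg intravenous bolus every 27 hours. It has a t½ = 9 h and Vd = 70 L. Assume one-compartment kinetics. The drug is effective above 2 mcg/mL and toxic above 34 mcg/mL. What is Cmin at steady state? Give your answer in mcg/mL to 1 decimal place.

3.6 mcg/mL

The dosing interval is 3 half-lives, so f = 2^(−3) = 0.125.
Accumulation ratio R = 1/(1 − f) = 1/0.875 = 8/7.
Single-dose peak C₀ = D/Vd = 1750/70 = 25 mcg/mL.
Steady-state peak Cmax,ss = C₀·R = 25 × 8/7 ≈ 28.571 mcg/mL.
Steady-state trough Cmin,ss = Cmax,ss·f ≈ 28.571 × 0.125 ≈ 3.571 mcg/mL.
Trough 3.6 mcg/mL vs MEC 2 mcg/mL: adequate.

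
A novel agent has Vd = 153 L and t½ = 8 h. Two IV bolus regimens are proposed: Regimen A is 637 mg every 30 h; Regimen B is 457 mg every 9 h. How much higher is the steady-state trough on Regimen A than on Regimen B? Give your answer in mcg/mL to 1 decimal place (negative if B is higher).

Regimen A: f = (1/2)^(30/8) ≈ 0.0743; Cmin,ss = (637/153)·f/(1−f) ≈ 0.334 mcg/mL.
Regimen B: f = (1/2)^(9/8) ≈ 0.4585; Cmin,ss = (457/153)·f/(1−f) ≈ 2.529 mcg/mL.
Difference ≈ 0.334 − 2.529 ≈ -2.195 mcg/mL.

-2.2 mcg/mL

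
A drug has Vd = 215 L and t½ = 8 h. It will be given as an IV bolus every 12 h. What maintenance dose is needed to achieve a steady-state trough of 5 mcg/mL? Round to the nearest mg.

τ/t½ = 12/8 ≈ 1.5, so f = (1/2)^(12/8) ≈ 0.353553.
Cmin,ss = (D/Vd)·f/(1−f), so D = Cmin,ss·Vd·(1−f)/f.
D = 5 × 215 × (1−f)/f ≈ 5 × 215 × 1.82843 ≈ 1965.56 mg.

1966 mg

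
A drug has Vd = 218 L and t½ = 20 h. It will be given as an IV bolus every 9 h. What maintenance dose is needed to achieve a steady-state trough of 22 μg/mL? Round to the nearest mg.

τ/t½ = 9/20 ≈ 0.45, so f = (1/2)^(9/20) ≈ 0.732043.
Cmin,ss = (D/Vd)·f/(1−f), so D = Cmin,ss·Vd·(1−f)/f.
D = 22 × 218 × (1−f)/f ≈ 22 × 218 × 0.36604 ≈ 1755.53 mg.

1756 mg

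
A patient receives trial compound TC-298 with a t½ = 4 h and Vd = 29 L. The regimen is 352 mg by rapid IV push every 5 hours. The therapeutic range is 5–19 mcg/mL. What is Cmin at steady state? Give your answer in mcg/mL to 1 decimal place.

8.8 mcg/mL

τ/t½ = 5/4 ≈ 1.25, so fraction remaining f = (1/2)^(5/4) ≈ 0.4204.
At steady state, accumulation factor R = 1/(1 − e^(−kτ)) ≈ 1.7253.
Each bolus raises the concentration by D/Vd = 352/29 ≈ 12.138 mcg/mL.
Cmax,ss = C₀/(1 − f) ≈ 12.138/0.5796 ≈ 20.942 mcg/mL.
Steady-state trough Cmin,ss = Cmax,ss·f ≈ 20.942 × 0.4204 ≈ 8.804 mcg/mL.
Trough 8.8 mcg/mL vs MEC 5 mcg/mL: adequate.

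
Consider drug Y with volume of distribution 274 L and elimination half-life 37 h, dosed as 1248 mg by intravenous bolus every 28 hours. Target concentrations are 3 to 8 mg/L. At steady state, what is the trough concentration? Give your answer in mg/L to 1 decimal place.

6.6 mg/L

Over one 28-h interval, 28/37 ≈ 0.75676 half-lives elapse, leaving f ≈ 0.5918 of each dose.
Single-dose peak C₀ = D/Vd = 1248/274 ≈ 4.555 mg/L.
Steady-state trough Cmin,ss = C₀·f/(1−f) ≈ 4.555 × 0.5918/0.4082 ≈ 6.604 mg/L.
Trough 6.6 mg/L vs MEC 3 mg/L: adequate.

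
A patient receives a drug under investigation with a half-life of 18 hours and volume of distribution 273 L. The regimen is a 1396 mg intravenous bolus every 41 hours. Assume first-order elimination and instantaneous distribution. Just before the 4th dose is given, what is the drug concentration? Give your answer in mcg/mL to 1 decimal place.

1.3 mcg/mL

f = (1/2)^(τ/t½) = (1/2)^(41/18) ≈ 0.2062.
C₀ = D/Vd = 1396/273 ≈ 5.114 mcg/mL.
Before the 4th dose, 3 doses have been given. Superposition: Cmin = C₀·(f + f² + … + f^3).
≈ 5.114 × (0.2062 + 0.0425 + 0.0088) ≈ 5.114 × 0.2575 ≈ 1.317 mcg/mL.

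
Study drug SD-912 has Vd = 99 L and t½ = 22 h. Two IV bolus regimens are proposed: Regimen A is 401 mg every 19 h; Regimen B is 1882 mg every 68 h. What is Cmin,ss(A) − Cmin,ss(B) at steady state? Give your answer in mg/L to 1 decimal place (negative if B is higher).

Regimen A: f = (1/2)^(19/22) ≈ 0.5496; Cmin,ss = (401/99)·f/(1−f) ≈ 4.943 mg/L.
Regimen B: f = (1/2)^(68/22) ≈ 0.1174; Cmin,ss = (1882/99)·f/(1−f) ≈ 2.529 mg/L.
Difference ≈ 4.943 − 2.529 ≈ 2.414 mg/L.

2.4 mg/L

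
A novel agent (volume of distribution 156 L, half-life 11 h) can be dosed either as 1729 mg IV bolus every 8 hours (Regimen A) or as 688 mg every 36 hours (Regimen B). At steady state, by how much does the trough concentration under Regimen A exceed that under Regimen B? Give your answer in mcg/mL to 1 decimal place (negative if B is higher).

16.4 mcg/mL

Regimen A: f = (1/2)^(8/11) ≈ 0.6040; Cmin,ss = (1729/156)·f/(1−f) ≈ 16.905 mcg/mL.
Regimen B: f = (1/2)^(36/11) ≈ 0.1035; Cmin,ss = (688/156)·f/(1−f) ≈ 0.509 mcg/mL.
Difference ≈ 16.905 − 0.509 ≈ 16.396 mcg/mL.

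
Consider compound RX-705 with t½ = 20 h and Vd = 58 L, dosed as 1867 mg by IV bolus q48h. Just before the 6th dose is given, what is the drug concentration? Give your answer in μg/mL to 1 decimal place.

f = (1/2)^(τ/t½) = (1/2)^(48/20) ≈ 0.1895.
C₀ = D/Vd = 1867/58 ≈ 32.190 μg/mL.
Before the 6th dose, 5 doses have been given. Superposition: Cmin = C₀·(f + f² + … + f^5).
≈ 32.190 × (0.1895 + 0.0359 + 0.0068 + 0.0013 + 0.0002) ≈ 32.190 × 0.2337 ≈ 7.523 μg/mL.

7.5 μg/mL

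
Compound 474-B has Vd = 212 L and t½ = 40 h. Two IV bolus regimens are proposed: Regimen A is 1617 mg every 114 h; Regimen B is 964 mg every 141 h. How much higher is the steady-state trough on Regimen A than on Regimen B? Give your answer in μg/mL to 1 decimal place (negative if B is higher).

0.8 μg/mL

Regimen A: f = (1/2)^(114/40) ≈ 0.1387; Cmin,ss = (1617/212)·f/(1−f) ≈ 1.228 μg/mL.
Regimen B: f = (1/2)^(141/40) ≈ 0.0869; Cmin,ss = (964/212)·f/(1−f) ≈ 0.433 μg/mL.
Difference ≈ 1.228 − 0.433 ≈ 0.795 μg/mL.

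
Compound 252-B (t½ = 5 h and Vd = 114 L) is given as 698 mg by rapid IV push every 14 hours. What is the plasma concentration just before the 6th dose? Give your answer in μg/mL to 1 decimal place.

f = (1/2)^(τ/t½) = (1/2)^(14/5) ≈ 0.1436.
C₀ = D/Vd = 698/114 ≈ 6.123 μg/mL.
Before the 6th dose, 5 doses have been given. Superposition: Cmin = C₀·(f + f² + … + f^5).
≈ 6.123 × (0.1436 + 0.0206 + 0.0030 + 0.0004 + 0.0001) ≈ 6.123 × 0.1677 ≈ 1.027 μg/mL.

1.0 μg/mL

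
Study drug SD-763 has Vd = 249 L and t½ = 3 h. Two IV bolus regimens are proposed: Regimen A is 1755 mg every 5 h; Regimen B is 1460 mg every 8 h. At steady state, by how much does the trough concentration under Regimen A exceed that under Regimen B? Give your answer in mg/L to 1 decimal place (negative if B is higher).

2.1 mg/L

Regimen A: f = (1/2)^(5/3) ≈ 0.3150; Cmin,ss = (1755/249)·f/(1−f) ≈ 3.241 mg/L.
Regimen B: f = (1/2)^(8/3) ≈ 0.1575; Cmin,ss = (1460/249)·f/(1−f) ≈ 1.096 mg/L.
Difference ≈ 3.241 − 1.096 ≈ 2.145 mg/L.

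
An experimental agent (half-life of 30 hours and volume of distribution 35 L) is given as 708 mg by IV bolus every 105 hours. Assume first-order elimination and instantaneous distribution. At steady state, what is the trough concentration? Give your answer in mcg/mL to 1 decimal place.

τ/t½ = 105/30 ≈ 3.5, so fraction remaining f = (1/2)^(105/30) ≈ 0.0884.
Accumulation ratio R = 1/(1 − f) ≈ 1/0.9116 ≈ 1.0970.
Each bolus raises the concentration by D/Vd = 708/35 ≈ 20.229 mcg/mL.
Steady-state peak Cmax,ss = C₀·R ≈ 20.229 × 1.0970 ≈ 22.191 mcg/mL.
One interval later, Cmin,ss = Cmax,ss·e^(−kτ) ≈ 22.191 × 0.0884 ≈ 1.962 mcg/mL.

2.0 mcg/mL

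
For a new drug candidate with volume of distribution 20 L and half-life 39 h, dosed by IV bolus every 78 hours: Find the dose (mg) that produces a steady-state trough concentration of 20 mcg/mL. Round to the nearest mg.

τ/t½ = 78/39 ≈ 2, so f = (1/2)^(78/39) ≈ 0.250000.
Cmin,ss = (D/Vd)·f/(1−f), so D = Cmin,ss·Vd·(1−f)/f.
D = 20 × 20 × (1−f)/f ≈ 20 × 20 × 3.00000 ≈ 1200.00 mg.

1200 mg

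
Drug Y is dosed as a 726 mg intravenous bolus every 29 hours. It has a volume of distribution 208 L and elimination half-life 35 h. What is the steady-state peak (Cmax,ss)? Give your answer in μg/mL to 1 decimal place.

8.0 μg/mL

k = ln2/t½ = ln2/35 ≈ 0.019804 h⁻¹; fraction remaining f = e^(−kτ) = e^(−0.019804×29) ≈ 0.5631.
At steady state, accumulation factor R = 1/(1 − e^(−kτ)) ≈ 2.2889.
Each bolus raises the concentration by D/Vd = 726/208 ≈ 3.490 μg/mL.
Steady-state peak Cmax,ss = C₀·R ≈ 3.490 × 2.2889 ≈ 7.988 μg/mL.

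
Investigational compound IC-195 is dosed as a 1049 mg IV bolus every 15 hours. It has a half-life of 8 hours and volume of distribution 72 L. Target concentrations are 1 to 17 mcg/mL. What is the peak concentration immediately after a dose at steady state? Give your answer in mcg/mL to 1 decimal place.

20.0 mcg/mL

k = ln2/t½ = ln2/8 ≈ 0.086643 h⁻¹; fraction remaining f = e^(−kτ) = e^(−0.086643×15) ≈ 0.2726.
At steady state, accumulation factor R = 1/(1 − e^(−kτ)) ≈ 1.3748.
Single-dose peak C₀ = D/Vd = 1049/72 ≈ 14.569 mcg/mL.
Cmax,ss = C₀/(1 − f) ≈ 14.569/0.7274 ≈ 20.029 mcg/mL.
Peak 20.0 mcg/mL vs MTC 17 mcg/mL: exceeds toxic threshold.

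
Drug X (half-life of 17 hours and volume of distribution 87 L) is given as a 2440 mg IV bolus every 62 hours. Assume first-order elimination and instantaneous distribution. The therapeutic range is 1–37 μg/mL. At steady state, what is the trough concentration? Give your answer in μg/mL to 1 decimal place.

Over one 62-h interval, 62/17 ≈ 3.6471 half-lives elapse, leaving f ≈ 0.0798 of each dose.
At steady state, accumulation factor R = 1/(1 − e^(−kτ)) ≈ 1.0867.
Single-dose peak C₀ = D/Vd = 2440/87 ≈ 28.046 μg/mL.
Cmax,ss = C₀/(1 − f) ≈ 28.046/0.9202 ≈ 30.478 μg/mL.
One interval later, Cmin,ss = Cmax,ss·e^(−kτ) ≈ 30.478 × 0.0798 ≈ 2.432 μg/mL.
Trough 2.4 μg/mL vs MEC 1 μg/mL: adequate.

2.4 μg/mL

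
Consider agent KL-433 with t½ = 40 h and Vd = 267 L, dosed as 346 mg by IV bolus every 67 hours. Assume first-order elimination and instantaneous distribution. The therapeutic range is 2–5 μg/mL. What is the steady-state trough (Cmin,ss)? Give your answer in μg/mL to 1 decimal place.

τ/t½ = 67/40 ≈ 1.675, so fraction remaining f = (1/2)^(67/40) ≈ 0.3132.
Accumulation ratio R = 1/(1 − f) ≈ 1/0.6868 ≈ 1.4560.
Each bolus raises the concentration by D/Vd = 346/267 ≈ 1.296 μg/mL.
Cmax,ss = C₀/(1 − f) ≈ 1.296/0.6868 ≈ 1.887 μg/mL.
One interval later, Cmin,ss = Cmax,ss·e^(−kτ) ≈ 1.887 × 0.3132 ≈ 0.591 μg/mL.
Trough 0.6 μg/mL vs MEC 2 μg/mL: subtherapeutic.

0.6 μg/mL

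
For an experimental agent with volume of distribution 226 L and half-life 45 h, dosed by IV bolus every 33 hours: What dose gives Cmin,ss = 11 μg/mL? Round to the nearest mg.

1647 mg

τ/t½ = 33/45 ≈ 0.73333, so f = (1/2)^(33/45) ≈ 0.601513.
Cmin,ss = (D/Vd)·f/(1−f), so D = Cmin,ss·Vd·(1−f)/f.
D = 11 × 226 × (1−f)/f ≈ 11 × 226 × 0.66247 ≈ 1646.90 mg.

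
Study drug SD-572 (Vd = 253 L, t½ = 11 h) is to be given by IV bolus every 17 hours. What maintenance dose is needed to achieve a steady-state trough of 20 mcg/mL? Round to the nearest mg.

τ/t½ = 17/11 ≈ 1.5455, so f = (1/2)^(17/11) ≈ 0.342588.
Cmin,ss = (D/Vd)·f/(1−f), so D = Cmin,ss·Vd·(1−f)/f.
D = 20 × 253 × (1−f)/f ≈ 20 × 253 × 1.91896 ≈ 9709.94 mg.

9710 mg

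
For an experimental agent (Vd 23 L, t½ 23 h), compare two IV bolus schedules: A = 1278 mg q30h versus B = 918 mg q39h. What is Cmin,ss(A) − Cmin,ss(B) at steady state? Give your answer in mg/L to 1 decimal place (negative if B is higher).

20.0 mg/L

Regimen A: f = (1/2)^(30/23) ≈ 0.4049; Cmin,ss = (1278/23)·f/(1−f) ≈ 37.806 mg/L.
Regimen B: f = (1/2)^(39/23) ≈ 0.3087; Cmin,ss = (918/23)·f/(1−f) ≈ 17.823 mg/L.
Difference ≈ 37.806 − 17.823 ≈ 19.983 mg/L.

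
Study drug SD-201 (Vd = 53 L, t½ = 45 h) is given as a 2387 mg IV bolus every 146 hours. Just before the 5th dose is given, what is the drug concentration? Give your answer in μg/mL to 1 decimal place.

5.3 μg/mL

f = (1/2)^(τ/t½) = (1/2)^(146/45) ≈ 0.1055.
C₀ = D/Vd = 2387/53 ≈ 45.038 μg/mL.
Before the 5th dose, 4 doses have been given. Superposition: Cmin = C₀·(f + f² + … + f^4).
≈ 45.038 × (0.1055 + 0.0111 + 0.0012 + 0.0001) ≈ 45.038 × 0.1179 ≈ 5.310 μg/mL.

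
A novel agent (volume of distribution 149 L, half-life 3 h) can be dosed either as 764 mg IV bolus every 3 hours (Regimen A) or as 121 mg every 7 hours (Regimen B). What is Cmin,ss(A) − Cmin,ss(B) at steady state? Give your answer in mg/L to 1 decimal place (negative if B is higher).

Regimen A: f = (1/2)^(3/3) ≈ 0.5000; Cmin,ss = (764/149)·f/(1−f) ≈ 5.128 mg/L.
Regimen B: f = (1/2)^(7/3) ≈ 0.1984; Cmin,ss = (121/149)·f/(1−f) ≈ 0.201 mg/L.
Difference ≈ 5.128 − 0.201 ≈ 4.927 mg/L.

4.9 mg/L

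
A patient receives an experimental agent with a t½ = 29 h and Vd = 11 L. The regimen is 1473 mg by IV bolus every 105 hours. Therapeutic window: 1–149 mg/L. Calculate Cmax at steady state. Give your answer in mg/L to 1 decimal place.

k = ln2/t½ = ln2/29 ≈ 0.023902 h⁻¹; fraction remaining f = e^(−kτ) = e^(−0.023902×105) ≈ 0.0813.
At steady state, accumulation factor R = 1/(1 − e^(−kτ)) ≈ 1.0885.
Single-dose peak C₀ = D/Vd = 1473/11 ≈ 133.909 mg/L.
Steady-state peak Cmax,ss = C₀·R ≈ 133.909 × 1.0885 ≈ 145.760 mg/L.
Peak 145.8 mg/L vs MTC 149 mg/L: below toxic threshold.

145.8 mg/L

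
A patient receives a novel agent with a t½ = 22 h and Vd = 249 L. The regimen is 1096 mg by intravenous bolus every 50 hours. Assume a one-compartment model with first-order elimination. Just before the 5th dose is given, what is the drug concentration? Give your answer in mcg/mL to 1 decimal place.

f = (1/2)^(τ/t½) = (1/2)^(50/22) ≈ 0.2069.
C₀ = D/Vd = 1096/249 ≈ 4.402 mcg/mL.
Before the 5th dose, 4 doses have been given. Superposition: Cmin = C₀·(f + f² + … + f^4).
≈ 4.402 × (0.2069 + 0.0428 + 0.0089 + 0.0018) ≈ 4.402 × 0.2604 ≈ 1.146 mcg/mL.

1.1 mcg/mL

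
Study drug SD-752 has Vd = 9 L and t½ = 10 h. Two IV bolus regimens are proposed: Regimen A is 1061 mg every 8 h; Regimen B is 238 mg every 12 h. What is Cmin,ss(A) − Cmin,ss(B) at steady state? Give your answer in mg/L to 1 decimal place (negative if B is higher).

Regimen A: f = (1/2)^(8/10) ≈ 0.5743; Cmin,ss = (1061/9)·f/(1−f) ≈ 159.041 mg/L.
Regimen B: f = (1/2)^(12/10) ≈ 0.4353; Cmin,ss = (238/9)·f/(1−f) ≈ 20.385 mg/L.
Difference ≈ 159.041 − 20.385 ≈ 138.656 mg/L.

138.7 mg/L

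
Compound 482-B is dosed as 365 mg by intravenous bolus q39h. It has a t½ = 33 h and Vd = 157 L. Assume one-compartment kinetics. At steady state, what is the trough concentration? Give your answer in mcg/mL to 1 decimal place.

1.8 mcg/mL

k = ln2/t½ = ln2/33 ≈ 0.021004 h⁻¹; fraction remaining f = e^(−kτ) = e^(−0.021004×39) ≈ 0.4408.
Accumulation ratio R = 1/(1 − f) ≈ 1/0.5592 ≈ 1.7883.
Single-dose peak C₀ = D/Vd = 365/157 ≈ 2.325 mcg/mL.
Cmax,ss = C₀/(1 − f) ≈ 2.325/0.5592 ≈ 4.158 mcg/mL.
Steady-state trough Cmin,ss = Cmax,ss·f ≈ 4.158 × 0.4408 ≈ 1.833 mcg/mL.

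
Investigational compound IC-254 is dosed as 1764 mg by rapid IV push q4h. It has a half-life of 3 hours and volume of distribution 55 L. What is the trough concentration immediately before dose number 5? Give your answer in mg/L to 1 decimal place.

20.6 mg/L

f = (1/2)^(τ/t½) = (1/2)^(4/3) ≈ 0.3969.
C₀ = D/Vd = 1764/55 ≈ 32.073 mg/L.
Before the 5th dose, 4 doses have been given. Superposition: Cmin = C₀·(f + f² + … + f^4).
≈ 32.073 × (0.3969 + 0.1575 + 0.0625 + 0.0248) ≈ 32.073 × 0.6417 ≈ 20.581 mg/L.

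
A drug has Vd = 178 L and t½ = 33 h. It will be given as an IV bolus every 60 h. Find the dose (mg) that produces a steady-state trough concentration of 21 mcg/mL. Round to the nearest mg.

9444 mg

τ/t½ = 60/33 ≈ 1.8182, so f = (1/2)^(60/33) ≈ 0.283578.
Cmin,ss = (D/Vd)·f/(1−f), so D = Cmin,ss·Vd·(1−f)/f.
D = 21 × 178 × (1−f)/f ≈ 21 × 178 × 2.52637 ≈ 9443.57 mg.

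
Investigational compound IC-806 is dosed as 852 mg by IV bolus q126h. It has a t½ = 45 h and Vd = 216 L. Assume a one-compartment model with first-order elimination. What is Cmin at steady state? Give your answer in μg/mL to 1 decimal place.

0.7 μg/mL

τ/t½ = 126/45 ≈ 2.8, so fraction remaining f = (1/2)^(126/45) ≈ 0.1436.
Accumulation ratio R = 1/(1 − f) ≈ 1/0.8564 ≈ 1.1677.
Single-dose peak C₀ = D/Vd = 852/216 ≈ 3.944 μg/mL.
Cmax,ss = C₀/(1 − f) ≈ 3.944/0.8564 ≈ 4.605 μg/mL.
One interval later, Cmin,ss = Cmax,ss·e^(−kτ) ≈ 4.605 × 0.1436 ≈ 0.661 μg/mL.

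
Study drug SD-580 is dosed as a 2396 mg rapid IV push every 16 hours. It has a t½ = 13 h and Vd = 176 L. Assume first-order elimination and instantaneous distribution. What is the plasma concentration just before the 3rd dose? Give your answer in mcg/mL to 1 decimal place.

f = (1/2)^(τ/t½) = (1/2)^(16/13) ≈ 0.4261.
C₀ = D/Vd = 2396/176 ≈ 13.614 mcg/mL.
Before the 3rd dose, 2 doses have been given. Superposition: Cmin = C₀·(f + f²).
≈ 13.614 × (0.4261 + 0.1816) ≈ 13.614 × 0.6077 ≈ 8.273 mcg/mL.

8.3 mcg/mL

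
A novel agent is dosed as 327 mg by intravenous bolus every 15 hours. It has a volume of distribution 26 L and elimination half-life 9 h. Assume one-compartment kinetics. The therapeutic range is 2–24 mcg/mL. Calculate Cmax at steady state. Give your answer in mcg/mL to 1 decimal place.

Over one 15-h interval, 15/9 ≈ 1.6667 half-lives elapse, leaving f ≈ 0.3150 of each dose.
At steady state, accumulation factor R = 1/(1 − e^(−kτ)) ≈ 1.4599.
Single-dose peak C₀ = D/Vd = 327/26 ≈ 12.577 mcg/mL.
Steady-state peak Cmax,ss = C₀·R ≈ 12.577 × 1.4599 ≈ 18.361 mcg/mL.
Peak 18.4 mcg/mL vs MTC 24 mcg/mL: below toxic threshold.

18.4 mcg/mL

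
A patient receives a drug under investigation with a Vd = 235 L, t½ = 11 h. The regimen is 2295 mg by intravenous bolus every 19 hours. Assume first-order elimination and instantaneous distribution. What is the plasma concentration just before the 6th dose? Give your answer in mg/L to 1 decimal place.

f = (1/2)^(τ/t½) = (1/2)^(19/11) ≈ 0.3020.
C₀ = D/Vd = 2295/235 ≈ 9.766 mg/L.
Before the 6th dose, 5 doses have been given. Superposition: Cmin = C₀·(f + f² + … + f^5).
≈ 9.766 × (0.3020 + 0.0912 + 0.0275 + 0.0083 + 0.0025) ≈ 9.766 × 0.4315 ≈ 4.214 mg/L.

4.2 mg/L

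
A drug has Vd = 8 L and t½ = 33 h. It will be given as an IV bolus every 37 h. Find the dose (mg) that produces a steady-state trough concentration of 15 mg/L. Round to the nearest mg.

141 mg

τ/t½ = 37/33 ≈ 1.1212, so f = (1/2)^(37/33) ≈ 0.459707.
Cmin,ss = (D/Vd)·f/(1−f), so D = Cmin,ss·Vd·(1−f)/f.
D = 15 × 8 × (1−f)/f ≈ 15 × 8 × 1.17530 ≈ 141.04 mg.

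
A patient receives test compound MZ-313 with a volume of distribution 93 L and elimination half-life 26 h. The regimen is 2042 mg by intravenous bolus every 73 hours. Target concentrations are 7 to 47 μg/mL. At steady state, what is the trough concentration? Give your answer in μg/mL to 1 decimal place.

k = ln2/t½ = ln2/26 ≈ 0.026660 h⁻¹; fraction remaining f = e^(−kτ) = e^(−0.026660×73) ≈ 0.1428.
Each bolus raises the concentration by D/Vd = 2042/93 ≈ 21.957 μg/mL.
Steady-state trough Cmin,ss = C₀·f/(1−f) ≈ 21.957 × 0.1428/0.8572 ≈ 3.658 μg/mL.
Trough 3.7 μg/mL vs MEC 7 μg/mL: subtherapeutic.

3.7 μg/mL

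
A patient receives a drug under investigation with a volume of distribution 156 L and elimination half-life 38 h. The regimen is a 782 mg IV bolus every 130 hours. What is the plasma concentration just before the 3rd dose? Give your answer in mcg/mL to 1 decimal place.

0.5 mcg/mL

f = (1/2)^(τ/t½) = (1/2)^(130/38) ≈ 0.0934.
C₀ = D/Vd = 782/156 ≈ 5.013 mcg/mL.
Before the 3rd dose, 2 doses have been given. Superposition: Cmin = C₀·(f + f²).
≈ 5.013 × (0.0934 + 0.0087) ≈ 5.013 × 0.1021 ≈ 0.512 mcg/mL.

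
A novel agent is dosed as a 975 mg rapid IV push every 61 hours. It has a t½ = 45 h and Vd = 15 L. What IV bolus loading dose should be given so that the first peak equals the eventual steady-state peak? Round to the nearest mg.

f = (1/2)^(61/45) ≈ 0.390784; accumulation ratio R = 1/(1−f) ≈ 1.64145.
Loading dose to hit Cmax,ss on first dose: D_load = D_maint·R ≈ 975 × 1.64145 ≈ 1600.41 mg.

1600 mg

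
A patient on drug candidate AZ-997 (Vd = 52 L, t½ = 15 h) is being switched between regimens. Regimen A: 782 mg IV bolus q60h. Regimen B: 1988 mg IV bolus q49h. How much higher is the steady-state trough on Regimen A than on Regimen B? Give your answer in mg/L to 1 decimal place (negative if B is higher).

-3.4 mg/L

Regimen A: f = (1/2)^(60/15) ≈ 0.0625; Cmin,ss = (782/52)·f/(1−f) ≈ 1.003 mg/L.
Regimen B: f = (1/2)^(49/15) ≈ 0.1039; Cmin,ss = (1988/52)·f/(1−f) ≈ 4.433 mg/L.
Difference ≈ 1.003 − 4.433 ≈ -3.430 mg/L.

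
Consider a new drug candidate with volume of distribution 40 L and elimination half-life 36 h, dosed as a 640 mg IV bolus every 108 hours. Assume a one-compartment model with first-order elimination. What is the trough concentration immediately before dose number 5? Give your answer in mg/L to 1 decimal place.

2.3 mg/L

f = (1/2)^(τ/t½) = (1/2)^(108/36) ≈ 0.1250.
C₀ = D/Vd = 640/40 ≈ 16.000 mg/L.
Before the 5th dose, 4 doses have been given. Superposition: Cmin = C₀·(f + f² + … + f^4).
≈ 16.000 × (0.1250 + 0.0156 + 0.0020 + 0.0002) ≈ 16.000 × 0.1428 ≈ 2.285 mg/L.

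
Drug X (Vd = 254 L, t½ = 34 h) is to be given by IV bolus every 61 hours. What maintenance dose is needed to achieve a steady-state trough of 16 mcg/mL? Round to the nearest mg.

10030 mg

τ/t½ = 61/34 ≈ 1.7941, so f = (1/2)^(61/34) ≈ 0.288348.
Cmin,ss = (D/Vd)·f/(1−f), so D = Cmin,ss·Vd·(1−f)/f.
D = 16 × 254 × (1−f)/f ≈ 16 × 254 × 2.46803 ≈ 10030.07 mg.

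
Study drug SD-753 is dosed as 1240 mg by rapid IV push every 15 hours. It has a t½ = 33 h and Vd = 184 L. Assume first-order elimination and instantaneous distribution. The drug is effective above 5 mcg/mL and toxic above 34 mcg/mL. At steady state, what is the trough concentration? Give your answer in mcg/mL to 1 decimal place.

k = ln2/t½ = ln2/33 ≈ 0.021004 h⁻¹; fraction remaining f = e^(−kτ) = e^(−0.021004×15) ≈ 0.7297.
Single-dose peak C₀ = D/Vd = 1240/184 ≈ 6.739 mcg/mL.
Steady-state trough Cmin,ss = C₀·f/(1−f) ≈ 6.739 × 0.7297/0.2703 ≈ 18.193 mcg/mL.
Trough 18.2 mcg/mL vs MEC 5 mcg/mL: adequate.

18.2 mcg/mL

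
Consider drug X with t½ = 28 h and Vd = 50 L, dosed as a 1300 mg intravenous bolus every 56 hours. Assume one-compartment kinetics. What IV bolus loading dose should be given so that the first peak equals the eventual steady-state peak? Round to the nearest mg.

f = (1/2)^(56/28) ≈ 0.250000; accumulation ratio R = 1/(1−f) ≈ 1.33333.
Loading dose to hit Cmax,ss on first dose: D_load = D_maint·R ≈ 1300 × 1.33333 ≈ 1733.33 mg.

1733 mg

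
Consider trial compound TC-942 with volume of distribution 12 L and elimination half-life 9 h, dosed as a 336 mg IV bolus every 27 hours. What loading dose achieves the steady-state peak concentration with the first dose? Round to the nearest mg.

384 mg

f = (1/2)^(27/9) ≈ 0.125000; accumulation ratio R = 1/(1−f) ≈ 1.14286.
Loading dose to hit Cmax,ss on first dose: D_load = D_maint·R ≈ 336 × 1.14286 ≈ 384.00 mg.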